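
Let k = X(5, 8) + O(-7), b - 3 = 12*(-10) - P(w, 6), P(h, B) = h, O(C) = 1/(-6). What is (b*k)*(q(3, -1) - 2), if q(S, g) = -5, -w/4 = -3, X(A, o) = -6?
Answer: -11137/2 ≈ -5568.5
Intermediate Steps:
O(C) = -1/6
w = 12 (w = -4*(-3) = 12)
b = -129 (b = 3 + (12*(-10) - 1*12) = 3 + (-120 - 12) = 3 - 132 = -129)
k = -37/6 (k = -6 - 1/6 = -37/6 ≈ -6.1667)
(b*k)*(q(3, -1) - 2) = (-129*(-37/6))*(-5 - 2) = (1591/2)*(-7) = -11137/2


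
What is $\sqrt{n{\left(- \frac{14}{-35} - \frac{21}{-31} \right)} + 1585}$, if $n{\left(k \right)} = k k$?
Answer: $\frac{\sqrt{38107514}}{155} \approx 39.827$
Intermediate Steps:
$n{\left(k \right)} = k^{2}$
$\sqrt{n{\left(- \frac{14}{-35} - \frac{21}{-31} \right)} + 1585} = \sqrt{\left(- \frac{14}{-35} - \frac{21}{-31}\right)^{2} + 1585} = \sqrt{\left(\left(-14\right) \left(- \frac{1}{35}\right) - - \frac{21}{31}\right)^{2} + 1585} = \sqrt{\left(\frac{2}{5} + \frac{21}{31}\right)^{2} + 1585} = \sqrt{\left(\frac{167}{155}\right)^{2} + 1585} = \sqrt{\frac{27889}{24025} + 1585} = \sqrt{\frac{38107514}{24025}} = \frac{\sqrt{38107514}}{155}$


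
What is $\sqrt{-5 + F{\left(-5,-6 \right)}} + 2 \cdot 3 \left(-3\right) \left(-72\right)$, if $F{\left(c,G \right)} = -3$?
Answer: $1296 + 2 i \sqrt{2} \approx 1296.0 + 2.8284 i$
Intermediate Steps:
$\sqrt{-5 + F{\left(-5,-6 \right)}} + 2 \cdot 3 \left(-3\right) \left(-72\right) = \sqrt{-5 - 3} + 2 \cdot 3 \left(-3\right) \left(-72\right) = \sqrt{-8} + 6 \left(-3\right) \left(-72\right) = 2 i \sqrt{2} - -1296 = 2 i \sqrt{2} + 1296 = 1296 + 2 i \sqrt{2}$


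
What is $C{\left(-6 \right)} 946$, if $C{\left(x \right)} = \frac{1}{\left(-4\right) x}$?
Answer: $\frac{473}{12} \approx 39.417$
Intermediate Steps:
$C{\left(x \right)} = - \frac{1}{4 x}$
$C{\left(-6 \right)} 946 = - \frac{1}{4 \left(-6\right)} 946 = \left(- \frac{1}{4}\right) \left(- \frac{1}{6}\right) 946 = \frac{1}{24} \cdot 946 = \frac{473}{12}$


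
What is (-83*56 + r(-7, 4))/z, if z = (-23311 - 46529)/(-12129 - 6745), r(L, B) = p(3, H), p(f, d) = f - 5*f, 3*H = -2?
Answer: -2198821/1746 ≈ -1259.3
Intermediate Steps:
H = -2/3 (H = (1/3)*(-2) = -2/3 ≈ -0.66667)
p(f, d) = -4*f
r(L, B) = -12 (r(L, B) = -4*3 = -12)
z = 34920/9437 (z = -69840/(-18874) = -69840*(-1/18874) = 34920/9437 ≈ 3.7003)
(-83*56 + r(-7, 4))/z = (-83*56 - 12)/(34920/9437) = (-4648 - 12)*(9437/34920) = -4660*9437/34920 = -2198821/1746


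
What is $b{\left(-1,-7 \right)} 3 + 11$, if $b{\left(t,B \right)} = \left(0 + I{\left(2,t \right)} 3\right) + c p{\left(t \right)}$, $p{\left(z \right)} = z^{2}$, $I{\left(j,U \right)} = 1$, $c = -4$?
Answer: $8$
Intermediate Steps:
$b{\left(t,B \right)} = 3 - 4 t^{2}$ ($b{\left(t,B \right)} = \left(0 + 1 \cdot 3\right) - 4 t^{2} = \left(0 + 3\right) - 4 t^{2} = 3 - 4 t^{2}$)
$b{\left(-1,-7 \right)} 3 + 11 = \left(3 - 4 \left(-1\right)^{2}\right) 3 + 11 = \left(3 - 4\right) 3 + 11 = \left(-1\right) 3 + 11 = -3 + 11 = 8$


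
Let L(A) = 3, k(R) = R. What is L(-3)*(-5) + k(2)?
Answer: -13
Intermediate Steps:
L(-3)*(-5) + k(2) = 3*(-5) + 2 = -15 + 2 = -13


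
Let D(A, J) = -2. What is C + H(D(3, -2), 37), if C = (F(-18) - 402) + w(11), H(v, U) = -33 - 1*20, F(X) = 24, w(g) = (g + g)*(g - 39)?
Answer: -1047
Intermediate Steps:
w(g) = 2*g*(-39 + g) (w(g) = (2*g)*(-39 + g) = 2*g*(-39 + g))
H(v, U) = -53 (H(v, U) = -33 - 20 = -53)
C = -994 (C = (24 - 402) + 2*11*(-39 + 11) = -378 + 2*11*(-28) = -378 - 616 = -994)
C + H(D(3, -2), 37) = -994 - 53 = -1047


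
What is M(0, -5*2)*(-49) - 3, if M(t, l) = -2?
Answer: 95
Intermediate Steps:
M(0, -5*2)*(-49) - 3 = -2*(-49) - 3 = 98 - 3 = 95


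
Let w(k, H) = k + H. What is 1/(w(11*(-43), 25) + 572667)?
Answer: 1/572219 ≈ 1.7476e-6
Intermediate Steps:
w(k, H) = H + k
1/(w(11*(-43), 25) + 572667) = 1/((25 + 11*(-43)) + 572667) = 1/((25 - 473) + 572667) = 1/(-448 + 572667) = 1/572219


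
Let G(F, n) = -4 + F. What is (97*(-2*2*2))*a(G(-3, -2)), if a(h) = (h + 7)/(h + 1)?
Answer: 0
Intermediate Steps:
a(h) = (7 + h)/(1 + h)
(97*(-2*2*2))*a(G(-3, -2)) = (97*(-2*2*2))*((7 + (-4 - 3))/(1 + (-4 - 3))) = (97*(-4*2))*((7 - 7)/(1 - 7)) = (97*(-8))*(0/(-6)) = -(-388)*0/3 = -776*0 = 0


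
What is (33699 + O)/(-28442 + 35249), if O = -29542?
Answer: 4157/6807 ≈ 0.61069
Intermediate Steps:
(33699 + O)/(-28442 + 35249) = (33699 - 29542)/(-28442 + 35249) = 4157/6807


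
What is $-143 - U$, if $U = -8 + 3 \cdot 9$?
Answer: $-162$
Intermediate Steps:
$U = 19$ ($U = -8 + 27 = 19$)
$-143 - U = -143 - 19 = -162$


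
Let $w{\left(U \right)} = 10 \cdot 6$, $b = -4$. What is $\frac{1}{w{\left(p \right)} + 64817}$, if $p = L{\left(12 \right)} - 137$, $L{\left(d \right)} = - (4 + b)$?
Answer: $\frac{1}{64877} \approx 1.5414 \cdot 10^{-5}$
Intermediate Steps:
$L{\left(d \right)} = 0$ ($L{\left(d \right)} = - (4 - 4) = \left(-1\right) 0 = 0$)
$p = -137$ ($p = 0 - 137 = -137$)
$w{\left(U \right)} = 60$
$\frac{1}{w{\left(p \right)} + 64817} = \frac{1}{60 + 64817} = \frac{1}{64877}$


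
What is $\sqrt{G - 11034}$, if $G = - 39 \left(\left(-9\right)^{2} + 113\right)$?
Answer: $10 i \sqrt{186} \approx 136.38 i$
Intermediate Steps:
$G = -7566$ ($G = - 39 \left(81 + 113\right) = \left(-39\right) 194 = -7566$)
$\sqrt{G - 11034} = \sqrt{-7566 - 11034} = \sqrt{-18600} = 10 i \sqrt{186}$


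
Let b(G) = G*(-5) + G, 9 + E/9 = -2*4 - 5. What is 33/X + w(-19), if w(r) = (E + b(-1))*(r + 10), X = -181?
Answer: 315993/181 ≈ 1745.8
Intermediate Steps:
E = -198 (E = -81 + 9*(-2*4 - 5) = -81 + 9*(-8 - 5) = -81 + 9*(-13) = -81 - 117 = -198)
b(G) = -4*G (b(G) = -5*G + G = -4*G)
w(r) = -1940 - 194*r (w(r) = (-198 - 4*(-1))*(r + 10) = (-198 + 4)*(10 + r) = -194*(10 + r) = -1940 - 194*r)
33/X + w(-19) = 33/(-181) + (-1940 - 194*(-19)) = 33*(-1/181) + (-1940 + 3686) = -33/181 + 1746 = 315993/181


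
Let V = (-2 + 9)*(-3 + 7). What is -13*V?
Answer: -364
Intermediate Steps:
V = 28 (V = 7*4 = 28)
-13*V = -13*28 = -364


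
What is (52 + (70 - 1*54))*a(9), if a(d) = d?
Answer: 612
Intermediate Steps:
(52 + (70 - 1*54))*a(9) = (52 + (70 - 1*54))*9 = (52 + (70 - 54))*9 = (52 + 16)*9 = 68*9 = 612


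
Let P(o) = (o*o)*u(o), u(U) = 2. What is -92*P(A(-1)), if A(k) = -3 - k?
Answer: -736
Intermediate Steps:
P(o) = 2*o² (P(o) = (o*o)*2 = o²*2 = 2*o²)
-92*P(A(-1)) = -184*(-3 - 1*(-1))² = -184*(-3 + 1)² = -184*(-2)² = -184*4 = -92*8 = -736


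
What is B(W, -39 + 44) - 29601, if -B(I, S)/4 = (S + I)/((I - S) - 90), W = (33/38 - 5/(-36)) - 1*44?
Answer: -2794053535/94387 ≈ -29602.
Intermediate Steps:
W = -29407/684 (W = (33*(1/38) - 5*(-1/36)) - 44 = (33/38 + 5/36) - 44 = 689/684 - 44 = -29407/684 ≈ -42.993)
B(I, S) = -4*(I + S)/(-90 + I - S) (B(I, S) = -4*(S + I)/((I - S) - 90) = -4*(I + S)/(-90 + I - S))
B(W, -39 + 44) - 29601 = 4*(-29407/684 + (-39 + 44))/(90 + (-39 + 44) - 1*(-29407/684)) - 29601 = 4*(-29407/684 + 5)/(90 + 5 + 29407/684) - 29601 = 4*(-25987/684)/(94387/684) - 29601 = 4*(684/94387)*(-25987/684) - 29601 = -103948/94387 - 29601 = -2794053535/94387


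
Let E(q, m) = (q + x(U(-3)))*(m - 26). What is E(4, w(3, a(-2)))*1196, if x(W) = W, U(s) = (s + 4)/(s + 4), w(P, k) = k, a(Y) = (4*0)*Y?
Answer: -155480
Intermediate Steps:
a(Y) = 0 (a(Y) = 0*Y = 0)
U(s) = 1 (U(s) = (4 + s)/(4 + s) = 1)
E(q, m) = (1 + q)*(-26 + m) (E(q, m) = (q + 1)*(m - 26) = (1 + q)*(-26 + m))
E(4, w(3, a(-2)))*1196 = (-26 + 0 - 26*4 + 0*4)*1196 = (-26 + 0 - 104 + 0)*1196 = -130*1196 = -155480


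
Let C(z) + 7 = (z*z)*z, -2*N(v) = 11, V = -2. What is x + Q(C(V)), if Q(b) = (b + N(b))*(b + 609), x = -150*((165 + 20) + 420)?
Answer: -102927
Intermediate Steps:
N(v) = -11/2 (N(v) = -½*11 = -11/2)
C(z) = -7 + z³ (C(z) = -7 + (z*z)*z = -7 + z²*z = -7 + z³)
x = -90750 (x = -150*(185 + 420) = -150*605 = -90750)
Q(b) = (609 + b)*(-11/2 + b) (Q(b) = (b - 11/2)*(b + 609) = (-11/2 + b)*(609 + b) = (609 + b)*(-11/2 + b))
x + Q(C(V)) = -90750 + (-6699/2 + (-7 + (-2)³)² + 1207*(-7 + (-2)³)/2) = -90750 + (-6699/2 + (-7 - 8)² + 1207*(-7 - 8)/2) = -90750 + (-6699/2 + (-15)² + (1207/2)*(-15)) = -90750 + (-6699/2 + 225 - 18105/2) = -90750 - 12177 = -102927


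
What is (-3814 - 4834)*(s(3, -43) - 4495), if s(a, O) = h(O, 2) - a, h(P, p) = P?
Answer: 39270568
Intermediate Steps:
s(a, O) = O - a
(-3814 - 4834)*(s(3, -43) - 4495) = (-3814 - 4834)*((-43 - 1*3) - 4495) = -8648*((-43 - 3) - 4495) = -8648*(-46 - 4495) = -8648*(-4541) = 39270568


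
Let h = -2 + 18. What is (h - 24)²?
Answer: 64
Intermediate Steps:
h = 16
(h - 24)² = (16 - 24)² = (-8)² = 64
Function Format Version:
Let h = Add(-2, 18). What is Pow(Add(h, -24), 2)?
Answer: 64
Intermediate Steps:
h = 16
Pow(Add(h, -24), 2) = Pow(Add(16, -24), 2) = Pow(-8, 2) = 64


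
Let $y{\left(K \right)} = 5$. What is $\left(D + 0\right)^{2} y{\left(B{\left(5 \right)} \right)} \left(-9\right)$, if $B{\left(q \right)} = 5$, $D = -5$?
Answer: $-1125$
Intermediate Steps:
$\left(D + 0\right)^{2} y{\left(B{\left(5 \right)} \right)} \left(-9\right) = \left(-5 + 0\right)^{2} \cdot 5 \left(-9\right) = \left(-5\right)^{2} \cdot 5 \left(-9\right) = 25 \cdot 5 \left(-9\right) = 125 \left(-9\right) = -1125$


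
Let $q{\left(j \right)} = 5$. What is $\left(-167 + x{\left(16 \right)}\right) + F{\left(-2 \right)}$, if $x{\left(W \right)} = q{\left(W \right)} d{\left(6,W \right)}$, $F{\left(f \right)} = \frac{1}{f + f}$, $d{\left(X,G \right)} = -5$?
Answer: $- \frac{769}{4} \approx -192.25$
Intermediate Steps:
$F{\left(f \right)} = \frac{1}{2 f}$
$x{\left(W \right)} = -25$ ($x{\left(W \right)} = 5 \left(-5\right) = -25$)
$\left(-167 + x{\left(16 \right)}\right) + F{\left(-2 \right)} = \left(-167 - 25\right) + \frac{1}{2 \left(-2\right)} = -192 + \frac{1}{2} \left(- \frac{1}{2}\right) = -192 - \frac{1}{4} = - \frac{769}{4}$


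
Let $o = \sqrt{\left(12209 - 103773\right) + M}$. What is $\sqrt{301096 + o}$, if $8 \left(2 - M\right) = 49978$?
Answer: $\frac{\sqrt{1204384 + 2 i \sqrt{391237}}}{2} \approx 548.72 + 0.28498 i$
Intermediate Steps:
$M = - \frac{24981}{4}$ ($M = 2 - \frac{24989}{4} = - \frac{24981}{4} \approx -6245.3$)
$o = \frac{i \sqrt{391237}}{2}$ ($o = \sqrt{\left(12209 - 103773\right) - \frac{24981}{4}} = \sqrt{-91564 - \frac{24981}{4}} = \sqrt{- \frac{391237}{4}} = \frac{i \sqrt{391237}}{2} \approx 312.74 i$)
$\sqrt{301096 + o} = \sqrt{301096 + \frac{i \sqrt{391237}}{2}}$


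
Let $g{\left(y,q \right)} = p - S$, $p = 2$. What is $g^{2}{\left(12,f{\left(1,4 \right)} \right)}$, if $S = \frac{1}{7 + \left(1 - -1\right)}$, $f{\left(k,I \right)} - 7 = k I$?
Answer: $\frac{289}{81} \approx 3.5679$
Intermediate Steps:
$f{\left(k,I \right)} = 7 + I k$ ($f{\left(k,I \right)} = 7 + k I = 7 + I k$)
$S = \frac{1}{9}$ ($S = \frac{1}{7 + \left(1 + 1\right)} = \frac{1}{7 + 2} = \frac{1}{9} \approx 0.11111$)
$g{\left(y,q \right)} = \frac{17}{9}$ ($g{\left(y,q \right)} = 2 - \frac{1}{9} = \frac{17}{9}$)
$g^{2}{\left(12,f{\left(1,4 \right)} \right)} = \left(\frac{17}{9}\right)^{2} = \frac{289}{81}$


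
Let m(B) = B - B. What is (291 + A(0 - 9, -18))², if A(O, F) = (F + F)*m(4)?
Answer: 84681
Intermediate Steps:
m(B) = 0
A(O, F) = 0 (A(O, F) = (F + F)*0 = (2*F)*0 = 0)
(291 + A(0 - 9, -18))² = (291 + 0)² = 291² = 84681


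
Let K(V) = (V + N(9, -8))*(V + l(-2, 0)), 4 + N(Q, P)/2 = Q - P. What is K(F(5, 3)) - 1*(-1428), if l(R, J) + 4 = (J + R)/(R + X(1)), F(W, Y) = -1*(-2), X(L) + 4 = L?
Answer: 6916/5 ≈ 1383.2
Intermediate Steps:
N(Q, P) = -8 - 2*P + 2*Q (N(Q, P) = -8 + 2*(Q - P) = -8 + (-2*P + 2*Q) = -8 - 2*P + 2*Q)
X(L) = -4 + L
F(W, Y) = 2
l(R, J) = -4 + (J + R)/(-3 + R) (l(R, J) = -4 + (J + R)/(R + (-4 + 1)) = -4 + (J + R)/(R - 3) = -4 + (J + R)/(-3 + R))
K(V) = (26 + V)*(-18/5 + V) (K(V) = (V + (-8 - 2*(-8) + 2*9))*(V + (12 + 0 - 3*(-2))/(-3 - 2)) = (V + (-8 + 16 + 18))*(V + (12 + 0 + 6)/(-5)) = (V + 26)*(V - ⅕*18) = (26 + V)*(V - 18/5) = (26 + V)*(-18/5 + V))
K(F(5, 3)) - 1*(-1428) = (-468/5 + 2² + (112/5)*2) - 1*(-1428) = (-468/5 + 4 + 224/5) + 1428 = -224/5 + 1428 = 6916/5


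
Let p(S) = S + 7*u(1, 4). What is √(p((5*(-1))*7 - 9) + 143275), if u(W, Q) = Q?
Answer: 53*√51 ≈ 378.50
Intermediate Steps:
p(S) = 28 + S (p(S) = S + 7*4 = S + 28 = 28 + S)
√(p((5*(-1))*7 - 9) + 143275) = √((28 + ((5*(-1))*7 - 9)) + 143275) = √((28 + (-5*7 - 9)) + 143275) = √((28 + (-35 - 9)) + 143275) = √((28 - 44) + 143275) = √(-16 + 143275) = √143259 = 53*√51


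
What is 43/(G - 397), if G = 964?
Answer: 43/567 ≈ 0.075838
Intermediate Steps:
43/(G - 397) = 43/(964 - 397) = 43/567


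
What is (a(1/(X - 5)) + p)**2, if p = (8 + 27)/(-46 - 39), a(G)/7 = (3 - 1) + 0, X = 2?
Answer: 53361/289 ≈ 184.64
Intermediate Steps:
a(G) = 14 (a(G) = 7*((3 - 1) + 0) = 7*(2 + 0) = 7*2 = 14)
p = -7/17 (p = 35/(-85) = 35*(-1/85) = -7/17 ≈ -0.41176)
(a(1/(X - 5)) + p)**2 = (14 - 7/17)**2 = (231/17)**2 = 53361/289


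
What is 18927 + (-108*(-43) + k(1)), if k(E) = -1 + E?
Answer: 23571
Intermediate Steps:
18927 + (-108*(-43) + k(1)) = 18927 + (-108*(-43) + (-1 + 1)) = 18927 + (4644 + 0) = 18927 + 4644 = 23571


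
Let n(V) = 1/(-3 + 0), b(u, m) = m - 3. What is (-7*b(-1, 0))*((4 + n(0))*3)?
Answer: 231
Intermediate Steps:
b(u, m) = -3 + m
n(V) = -1/3 (n(V) = 1/(-3) = -1/3)
(-7*b(-1, 0))*((4 + n(0))*3) = (-7*(-3 + 0))*((4 - 1/3)*3) = (-7*(-3))*((11/3)*3) = 21*11 = 231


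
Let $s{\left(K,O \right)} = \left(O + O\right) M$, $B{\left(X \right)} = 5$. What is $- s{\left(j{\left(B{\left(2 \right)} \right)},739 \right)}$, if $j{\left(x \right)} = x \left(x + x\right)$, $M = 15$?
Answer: $-22170$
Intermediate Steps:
$j{\left(x \right)} = 2 x^{2}$ ($j{\left(x \right)} = x 2 x = 2 x^{2}$)
$s{\left(K,O \right)} = 30 O$ ($s{\left(K,O \right)} = \left(O + O\right) 15 = 2 O 15 = 30 O$)
$- s{\left(j{\left(B{\left(2 \right)} \right)},739 \right)} = - 30 \cdot 739 = \left(-1\right) 22170 = -22170$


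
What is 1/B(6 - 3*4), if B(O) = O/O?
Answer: 1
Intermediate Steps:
B(O) = 1
1/B(6 - 3*4) = 1/1 = 1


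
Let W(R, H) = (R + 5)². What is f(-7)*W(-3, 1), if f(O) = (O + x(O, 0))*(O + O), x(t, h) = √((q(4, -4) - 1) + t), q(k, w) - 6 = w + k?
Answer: 392 - 56*I*√2 ≈ 392.0 - 79.196*I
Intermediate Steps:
q(k, w) = 6 + k + w (q(k, w) = 6 + (w + k) = 6 + (k + w) = 6 + k + w)
x(t, h) = √(5 + t) (x(t, h) = √(((6 + 4 - 4) - 1) + t) = √((6 - 1) + t) = √(5 + t))
f(O) = 2*O*(O + √(5 + O)) (f(O) = (O + √(5 + O))*(O + O) = (O + √(5 + O))*(2*O) = 2*O*(O + √(5 + O)))
W(R, H) = (5 + R)²
f(-7)*W(-3, 1) = (2*(-7)*(-7 + √(5 - 7)))*(5 - 3)² = (2*(-7)*(-7 + √(-2)))*2² = (2*(-7)*(-7 + I*√2))*4 = (98 - 14*I*√2)*4 = 392 - 56*I*√2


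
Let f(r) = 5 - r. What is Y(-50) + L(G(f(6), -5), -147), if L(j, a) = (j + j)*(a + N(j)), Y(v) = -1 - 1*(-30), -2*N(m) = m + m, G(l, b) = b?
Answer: 1449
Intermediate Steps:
N(m) = -m (N(m) = -(m + m)/2 = -m)
Y(v) = 29 (Y(v) = -1 + 30 = 29)
L(j, a) = 2*j*(a - j) (L(j, a) = (j + j)*(a - j) = (2*j)*(a - j) = 2*j*(a - j))
Y(-50) + L(G(f(6), -5), -147) = 29 + 2*(-5)*(-147 - 1*(-5)) = 29 + 2*(-5)*(-147 + 5) = 29 + 2*(-5)*(-142) = 29 + 1420 = 1449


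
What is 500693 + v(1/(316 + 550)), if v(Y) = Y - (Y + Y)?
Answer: 433600137/866 ≈ 5.0069e+5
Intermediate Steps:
v(Y) = -Y (v(Y) = Y - 2*Y = -Y)
500693 + v(1/(316 + 550)) = 500693 - 1/(316 + 550) = 500693 - 1/866 = 433600137/866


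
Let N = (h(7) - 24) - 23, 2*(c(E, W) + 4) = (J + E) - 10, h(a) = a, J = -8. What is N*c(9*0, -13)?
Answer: 520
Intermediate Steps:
c(E, W) = -13 + E/2 (c(E, W) = -4 + ((-8 + E) - 10)/2 = -4 + (-18 + E)/2 = -4 + (-9 + E/2) = -13 + E/2)
N = -40 (N = (7 - 24) - 23 = -17 - 23 = -40)
N*c(9*0, -13) = -40*(-13 + (9*0)/2) = -40*(-13 + (½)*0) = -40*(-13 + 0) = -40*(-13) = 520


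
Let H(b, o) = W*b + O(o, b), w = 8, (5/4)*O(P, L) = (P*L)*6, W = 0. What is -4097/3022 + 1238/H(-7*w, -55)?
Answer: -14207203/11169312 ≈ -1.2720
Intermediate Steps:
O(P, L) = 24*L*P/5 (O(P, L) = 4*((P*L)*6)/5 = 4*((L*P)*6)/5 = 4*(6*L*P)/5 = 24*L*P/5)
H(b, o) = 24*b*o/5 (H(b, o) = 0*b + 24*b*o/5 = 0 + 24*b*o/5 = 24*b*o/5)
-4097/3022 + 1238/H(-7*w, -55) = -4097/3022 + 1238/(((24/5)*(-7*8)*(-55))) = -4097*1/3022 + 1238/(((24/5)*(-56)*(-55))) = -4097/3022 + 1238/14784 = -4097/3022 + 1238*(1/14784) = -4097/3022 + 619/7392 = -14207203/11169312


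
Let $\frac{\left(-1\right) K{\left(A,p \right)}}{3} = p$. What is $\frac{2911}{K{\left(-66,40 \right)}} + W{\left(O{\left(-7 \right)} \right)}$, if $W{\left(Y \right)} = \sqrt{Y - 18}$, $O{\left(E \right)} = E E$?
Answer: $- \frac{2911}{120} + \sqrt{31} \approx -18.691$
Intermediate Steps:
$K{\left(A,p \right)} = - 3 p$
$O{\left(E \right)} = E^{2}$
$W{\left(Y \right)} = \sqrt{-18 + Y}$
$\frac{2911}{K{\left(-66,40 \right)}} + W{\left(O{\left(-7 \right)} \right)} = \frac{2911}{\left(-3\right) 40} + \sqrt{-18 + \left(-7\right)^{2}} = \frac{2911}{-120} + \sqrt{-18 + 49} = 2911 \left(- \frac{1}{120}\right) + \sqrt{31} = - \frac{2911}{120} + \sqrt{31}$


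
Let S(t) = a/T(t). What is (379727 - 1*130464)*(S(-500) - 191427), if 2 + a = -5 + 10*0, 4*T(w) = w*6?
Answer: -35786749480909/750 ≈ -4.7716e+10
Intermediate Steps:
T(w) = 3*w/2 (T(w) = (w*6)/4 = (6*w)/4 = 3*w/2)
a = -7 (a = -2 + (-5 + 10*0) = -2 + (-5 + 0) = -2 - 5 = -7)
S(t) = -14/(3*t) (S(t) = -7*2/(3*t) = -14/(3*t))
(379727 - 1*130464)*(S(-500) - 191427) = (379727 - 1*130464)*(-14/3/(-500) - 191427) = (379727 - 130464)*(-14/3*(-1/500) - 191427) = 249263*(7/750 - 191427) = 249263*(-143570243/750) = -35786749480909/750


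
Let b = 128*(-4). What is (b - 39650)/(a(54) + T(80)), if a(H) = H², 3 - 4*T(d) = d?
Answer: -160648/11587 ≈ -13.865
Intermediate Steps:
T(d) = ¾ - d/4
b = -512
(b - 39650)/(a(54) + T(80)) = (-512 - 39650)/(54² + (¾ - ¼*80)) = -40162/(2916 + (¾ - 20)) = -40162/(2916 - 77/4) = -40162/11587/4 = -40162*4/11587 = -160648/11587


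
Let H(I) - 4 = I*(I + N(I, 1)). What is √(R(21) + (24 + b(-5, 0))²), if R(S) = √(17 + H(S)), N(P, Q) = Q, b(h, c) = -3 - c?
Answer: √(441 + √483) ≈ 21.517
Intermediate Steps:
H(I) = 4 + I*(1 + I) (H(I) = 4 + I*(I + 1) = 4 + I*(1 + I))
R(S) = √(21 + S + S²) (R(S) = √(17 + (4 + S + S²)) = √(21 + S + S²))
√(R(21) + (24 + b(-5, 0))²) = √(√(21 + 21 + 21²) + (24 + (-3 - 1*0))²) = √(√(21 + 21 + 441) + (24 + (-3 + 0))²) = √(√483 + (24 - 3)²) = √(√483 + 21²) = √(√483 + 441) = √(441 + √483)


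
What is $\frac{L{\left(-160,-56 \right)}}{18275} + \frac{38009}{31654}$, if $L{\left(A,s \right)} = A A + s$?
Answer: $\frac{88422603}{34028050} \approx 2.5985$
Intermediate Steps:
$L{\left(A,s \right)} = s + A^{2}$ ($L{\left(A,s \right)} = A^{2} + s = s + A^{2}$)
$\frac{L{\left(-160,-56 \right)}}{18275} + \frac{38009}{31654} = \frac{-56 + \left(-160\right)^{2}}{18275} + \frac{38009}{31654} = \left(-56 + 25600\right) \frac{1}{18275} + 38009 \cdot \frac{1}{31654} = 25544 \cdot \frac{1}{18275} + \frac{38009}{31654} = \frac{25544}{18275} + \frac{38009}{31654} = \frac{88422603}{34028050}$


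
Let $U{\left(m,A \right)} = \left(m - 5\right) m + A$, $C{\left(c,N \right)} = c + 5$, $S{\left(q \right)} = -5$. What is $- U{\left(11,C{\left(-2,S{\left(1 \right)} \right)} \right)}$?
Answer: $-69$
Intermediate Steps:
$C{\left(c,N \right)} = 5 + c$
$U{\left(m,A \right)} = A + m \left(-5 + m\right)$ ($U{\left(m,A \right)} = \left(m - 5\right) m + A = \left(-5 + m\right) m + A = m \left(-5 + m\right) + A = A + m \left(-5 + m\right)$)
$- U{\left(11,C{\left(-2,S{\left(1 \right)} \right)} \right)} = - (\left(5 - 2\right) + 11^{2} - 55) = - (3 + 121 - 55) = \left(-1\right) 69 = -69$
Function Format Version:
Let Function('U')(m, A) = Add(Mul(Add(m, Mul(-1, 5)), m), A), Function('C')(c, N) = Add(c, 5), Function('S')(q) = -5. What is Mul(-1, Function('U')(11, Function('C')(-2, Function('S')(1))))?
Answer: -69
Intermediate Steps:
Function('C')(c, N) = Add(5, c)
Function('U')(m, A) = Add(A, Mul(m, Add(-5, m))) (Function('U')(m, A) = Add(Mul(Add(m, -5), m), A) = Add(Mul(Add(-5, m), m), A) = Add(Mul(m, Add(-5, m)), A) = Add(A, Mul(m, Add(-5, m))))
Mul(-1, Function('U')(11, Function('C')(-2, Function('S')(1)))) = Mul(-1, Add(Add(5, -2), Pow(11, 2), Mul(-5, 11))) = Mul(-1, Add(3, 121, -55)) = Mul(-1, 69) = -69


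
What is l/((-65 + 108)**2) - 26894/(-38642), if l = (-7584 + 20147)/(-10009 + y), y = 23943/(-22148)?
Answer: 5506944065167321/7920245077132475 ≈ 0.69530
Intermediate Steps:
y = -23943/22148 (y = 23943*(-1/22148) = -23943/22148 ≈ -1.0810)
l = -278245324/221703275 (l = (-7584 + 20147)/(-10009 - 23943/22148) = 12563/(-221703275/22148) = 12563*(-22148/221703275) = -278245324/221703275 ≈ -1.2550)
l/((-65 + 108)**2) - 26894/(-38642) = -278245324/(221703275*(-65 + 108)**2) - 26894/(-38642) = -278245324/(221703275*(43**2)) - 26894*(-1/38642) = -278245324/221703275/1849 + 13447/19321 = -278245324/221703275*1/1849 + 13447/19321 = -278245324/409929355475 + 13447/19321 = 5506944065167321/7920245077132475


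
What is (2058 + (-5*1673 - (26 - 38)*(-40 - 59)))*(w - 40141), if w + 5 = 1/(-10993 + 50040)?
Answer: 11749018553195/39047 ≈ 3.0089e+8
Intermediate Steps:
w = -195234/39047 (w = -5 + 1/(-10993 + 50040) = -5 + 1/39047 = -195234/39047 ≈ -5.0000)
(2058 + (-5*1673 - (26 - 38)*(-40 - 59)))*(w - 40141) = (2058 + (-5*1673 - (26 - 38)*(-40 - 59)))*(-195234/39047 - 40141) = (2058 + (-8365 - (-12)*(-99)))*(-1567580861/39047) = (2058 + (-8365 - 1*1188))*(-1567580861/39047) = (2058 + (-8365 - 1188))*(-1567580861/39047) = (2058 - 9553)*(-1567580861/39047) = -7495*(-1567580861/39047) = 11749018553195/39047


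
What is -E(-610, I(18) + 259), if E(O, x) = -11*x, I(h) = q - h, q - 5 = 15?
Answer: 2871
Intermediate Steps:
q = 20 (q = 5 + 15 = 20)
I(h) = 20 - h
-E(-610, I(18) + 259) = -(-11)*((20 - 1*18) + 259) = -(-11)*((20 - 18) + 259) = -(-11)*(2 + 259) = -(-11)*261 = -1*(-2871) = 2871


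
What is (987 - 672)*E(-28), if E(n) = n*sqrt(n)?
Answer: -17640*I*sqrt(7) ≈ -46671.0*I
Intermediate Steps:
E(n) = n**(3/2)
(987 - 672)*E(-28) = (987 - 672)*(-28)**(3/2) = 315*(-56*I*sqrt(7)) = -17640*I*sqrt(7)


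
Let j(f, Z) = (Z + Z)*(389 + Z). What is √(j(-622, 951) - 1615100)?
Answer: 2*√233395 ≈ 966.22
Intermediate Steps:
j(f, Z) = 2*Z*(389 + Z) (j(f, Z) = (2*Z)*(389 + Z) = 2*Z*(389 + Z))
√(j(-622, 951) - 1615100) = √(2*951*(389 + 951) - 1615100) = √(2*951*1340 - 1615100) = √(2548680 - 1615100) = √933580 = 2*√233395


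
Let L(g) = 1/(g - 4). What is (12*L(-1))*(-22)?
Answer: 264/5 ≈ 52.800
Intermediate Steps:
L(g) = 1/(-4 + g)
(12*L(-1))*(-22) = (12/(-4 - 1))*(-22) = (12/(-5))*(-22) = (12*(-1/5))*(-22) = -12/5*(-22) = 264/5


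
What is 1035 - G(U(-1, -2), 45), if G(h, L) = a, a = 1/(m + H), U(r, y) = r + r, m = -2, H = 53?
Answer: 52784/51 ≈ 1035.0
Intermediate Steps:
U(r, y) = 2*r
a = 1/51 (a = 1/(-2 + 53) = 1/51 ≈ 0.019608)
G(h, L) = 1/51
1035 - G(U(-1, -2), 45) = 1035 - 1*1/51 = 1035 - 1/51 = 52784/51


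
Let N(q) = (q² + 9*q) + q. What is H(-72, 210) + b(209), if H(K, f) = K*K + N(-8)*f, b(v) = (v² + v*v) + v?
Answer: 89395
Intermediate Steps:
b(v) = v + 2*v² (b(v) = (v² + v²) + v = 2*v² + v = v + 2*v²)
N(q) = q² + 10*q
H(K, f) = K² - 16*f (H(K, f) = K*K + (-8*(10 - 8))*f = K² + (-8*2)*f = K² - 16*f)
H(-72, 210) + b(209) = ((-72)² - 16*210) + 209*(1 + 2*209) = (5184 - 3360) + 209*(1 + 418) = 1824 + 209*419 = 1824 + 87571 = 89395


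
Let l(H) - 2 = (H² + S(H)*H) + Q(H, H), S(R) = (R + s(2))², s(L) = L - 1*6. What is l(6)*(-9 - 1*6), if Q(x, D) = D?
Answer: -1020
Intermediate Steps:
s(L) = -6 + L (s(L) = L - 6 = -6 + L)
S(R) = (-4 + R)² (S(R) = (R + (-6 + 2))² = (R - 4)² = (-4 + R)²)
l(H) = 2 + H + H² + H*(-4 + H)² (l(H) = 2 + ((H² + (-4 + H)²*H) + H) = 2 + ((H² + H*(-4 + H)²) + H) = 2 + (H + H² + H*(-4 + H)²) = 2 + H + H² + H*(-4 + H)²)
l(6)*(-9 - 1*6) = (2 + 6 + 6² + 6*(-4 + 6)²)*(-9 - 1*6) = (2 + 6 + 36 + 6*2²)*(-9 - 6) = (2 + 6 + 36 + 6*4)*(-15) = (2 + 6 + 36 + 24)*(-15) = 68*(-15) = -1020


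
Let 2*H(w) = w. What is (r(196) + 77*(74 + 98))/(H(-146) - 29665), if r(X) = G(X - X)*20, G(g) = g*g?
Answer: -6622/14869 ≈ -0.44536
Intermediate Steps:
G(g) = g²
H(w) = w/2
r(X) = 0 (r(X) = (X - X)²*20 = 0²*20 = 0*20 = 0)
(r(196) + 77*(74 + 98))/(H(-146) - 29665) = (0 + 77*(74 + 98))/((½)*(-146) - 29665) = (0 + 77*172)/(-73 - 29665) = (0 + 13244)/(-29738) = 13244*(-1/29738) = -6622/14869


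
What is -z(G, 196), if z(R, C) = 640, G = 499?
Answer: -640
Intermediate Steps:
-z(G, 196) = -1*640 = -640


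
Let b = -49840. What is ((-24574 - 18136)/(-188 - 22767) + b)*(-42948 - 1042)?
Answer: 10065215443020/4591 ≈ 2.1924e+9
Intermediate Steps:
((-24574 - 18136)/(-188 - 22767) + b)*(-42948 - 1042) = ((-24574 - 18136)/(-188 - 22767) - 49840)*(-42948 - 1042) = (-42710/(-22955) - 49840)*(-43990) = (-42710*(-1/22955) - 49840)*(-43990) = (8542/4591 - 49840)*(-43990) = -228806898/4591*(-43990) = 10065215443020/4591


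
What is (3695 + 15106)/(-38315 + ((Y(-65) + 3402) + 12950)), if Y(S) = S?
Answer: -18801/22028 ≈ -0.85350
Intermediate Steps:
(3695 + 15106)/(-38315 + ((Y(-65) + 3402) + 12950)) = (3695 + 15106)/(-38315 + ((-65 + 3402) + 12950)) = 18801/(-38315 + (3337 + 12950)) = 18801/(-38315 + 16287) = 18801/(-22028) = 18801*(-1/22028) = -18801/22028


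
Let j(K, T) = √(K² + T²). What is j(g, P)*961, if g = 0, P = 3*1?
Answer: 2883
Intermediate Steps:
P = 3
j(g, P)*961 = √(0² + 3²)*961 = √(0 + 9)*961 = √9*961 = 3*961 = 2883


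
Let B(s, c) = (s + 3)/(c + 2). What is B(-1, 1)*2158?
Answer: 4316/3 ≈ 1438.7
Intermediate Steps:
B(s, c) = (3 + s)/(2 + c)
B(-1, 1)*2158 = ((3 - 1)/(2 + 1))*2158 = (2/3)*2158 = ((⅓)*2)*2158 = (⅔)*2158 = 4316/3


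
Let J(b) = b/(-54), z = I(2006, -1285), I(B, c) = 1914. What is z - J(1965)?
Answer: 35107/18 ≈ 1950.4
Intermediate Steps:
z = 1914
J(b) = -b/54 (J(b) = b*(-1/54) = -b/54)
z - J(1965) = 1914 - (-1)*1965/54 = 1914 - 1*(-655/18) = 1914 + 655/18 = 35107/18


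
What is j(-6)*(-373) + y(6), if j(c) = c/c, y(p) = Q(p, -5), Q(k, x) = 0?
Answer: -373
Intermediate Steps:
y(p) = 0
j(c) = 1
j(-6)*(-373) + y(6) = 1*(-373) + 0 = -373 + 0 = -373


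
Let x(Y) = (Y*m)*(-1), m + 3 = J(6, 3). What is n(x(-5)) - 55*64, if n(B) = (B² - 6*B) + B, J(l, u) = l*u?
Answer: 1730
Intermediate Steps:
m = 15 (m = -3 + 6*3 = -3 + 18 = 15)
x(Y) = -15*Y (x(Y) = (Y*15)*(-1) = (15*Y)*(-1) = -15*Y)
n(B) = B² - 5*B
n(x(-5)) - 55*64 = (-15*(-5))*(-5 - 15*(-5)) - 55*64 = 75*(-5 + 75) - 3520 = 75*70 - 3520 = 5250 - 3520 = 1730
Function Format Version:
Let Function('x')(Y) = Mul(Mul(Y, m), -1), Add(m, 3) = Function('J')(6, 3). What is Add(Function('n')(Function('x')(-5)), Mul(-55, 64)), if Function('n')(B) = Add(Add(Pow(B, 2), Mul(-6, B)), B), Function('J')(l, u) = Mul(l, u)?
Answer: 1730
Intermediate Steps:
m = 15 (m = Add(-3, Mul(6, 3)) = Add(-3, 18) = 15)
Function('x')(Y) = Mul(-15, Y) (Function('x')(Y) = Mul(Mul(Y, 15), -1) = Mul(Mul(15, Y), -1) = Mul(-15, Y))
Function('n')(B) = Add(Pow(B, 2), Mul(-5, B))
Add(Function('n')(Function('x')(-5)), Mul(-55, 64)) = Add(Mul(Mul(-15, -5), Add(-5, Mul(-15, -5))), Mul(-55, 64)) = Add(Mul(75, Add(-5, 75)), -3520) = Add(Mul(75, 70), -3520) = Add(5250, -3520) = 1730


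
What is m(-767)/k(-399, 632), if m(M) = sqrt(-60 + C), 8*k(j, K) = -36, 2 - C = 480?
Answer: -2*I*sqrt(538)/9 ≈ -5.1544*I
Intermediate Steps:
C = -478 (C = 2 - 1*480 = 2 - 480 = -478)
k(j, K) = -9/2 (k(j, K) = (1/8)*(-36) = -9/2)
m(M) = I*sqrt(538) (m(M) = sqrt(-60 - 478) = sqrt(-538) = I*sqrt(538))
m(-767)/k(-399, 632) = (I*sqrt(538))/(-9/2) = (I*sqrt(538))*(-2/9) = -2*I*sqrt(538)/9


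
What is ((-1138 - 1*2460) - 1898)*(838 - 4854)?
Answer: 22071936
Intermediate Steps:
((-1138 - 1*2460) - 1898)*(838 - 4854) = ((-1138 - 2460) - 1898)*(-4016) = (-3598 - 1898)*(-4016) = -5496*(-4016) = 22071936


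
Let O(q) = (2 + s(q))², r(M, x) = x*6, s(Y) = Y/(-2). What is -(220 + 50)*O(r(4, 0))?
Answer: -1080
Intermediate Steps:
s(Y) = -Y/2 (s(Y) = Y*(-½) = -Y/2)
r(M, x) = 6*x
O(q) = (2 - q/2)²
-(220 + 50)*O(r(4, 0)) = -(220 + 50)*(-4 + 6*0)²/4 = -270*(-4 + 0)²/4 = -270*(¼)*(-4)² = -270*(¼)*16 = -270*4 = -1*1080 = -1080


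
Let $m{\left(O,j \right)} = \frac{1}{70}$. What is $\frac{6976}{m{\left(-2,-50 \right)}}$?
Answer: $488320$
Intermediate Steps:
$m{\left(O,j \right)} = \frac{1}{70}$
$\frac{6976}{m{\left(-2,-50 \right)}} = 6976 \frac{1}{\frac{1}{70}} = 6976 \cdot 70 = 488320$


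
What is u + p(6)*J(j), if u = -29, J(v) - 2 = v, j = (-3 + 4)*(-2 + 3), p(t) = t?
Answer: -11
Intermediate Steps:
j = 1 (j = 1*1 = 1)
J(v) = 2 + v
u + p(6)*J(j) = -29 + 6*(2 + 1) = -29 + 6*3 = -29 + 18 = -11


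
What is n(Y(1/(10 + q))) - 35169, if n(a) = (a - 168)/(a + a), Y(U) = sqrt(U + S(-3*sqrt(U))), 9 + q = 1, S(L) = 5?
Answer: -70337/2 - 84*sqrt(22)/11 ≈ -35204.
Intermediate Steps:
q = -8 (q = -9 + 1 = -8)
Y(U) = sqrt(5 + U) (Y(U) = sqrt(U + 5) = sqrt(5 + U))
n(a) = (-168 + a)/(2*a) (n(a) = (-168 + a)/((2*a)) = (-168 + a)*(1/(2*a)) = (-168 + a)/(2*a))
n(Y(1/(10 + q))) - 35169 = (-168 + sqrt(5 + 1/(10 - 8)))/(2*(sqrt(5 + 1/(10 - 8)))) - 35169 = (-168 + sqrt(5 + 1/2))/(2*(sqrt(5 + 1/2))) - 35169 = (-168 + sqrt(11/2))/(2*(sqrt(11/2))) - 35169 = (-168 + sqrt(22)/2)/(2*((sqrt(22)/2))) - 35169 = (sqrt(22)/11)*(-168 + sqrt(22)/2)/2 - 35169 = sqrt(22)*(-168 + sqrt(22)/2)/22 - 35169 = -35169 + sqrt(22)*(-168 + sqrt(22)/2)/22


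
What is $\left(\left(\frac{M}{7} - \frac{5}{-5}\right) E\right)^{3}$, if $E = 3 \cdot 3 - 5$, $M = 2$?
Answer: $\frac{46656}{343} \approx 136.02$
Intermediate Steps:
$E = 4$ ($E = 9 - 5 = 4$)
$\left(\left(\frac{M}{7} - \frac{5}{-5}\right) E\right)^{3} = \left(\left(\frac{2}{7} - \frac{5}{-5}\right) 4\right)^{3} = \left(\left(2 \cdot \frac{1}{7} - -1\right) 4\right)^{3} = \left(\left(\frac{2}{7} + 1\right) 4\right)^{3} = \left(\frac{9}{7} \cdot 4\right)^{3} = \left(\frac{36}{7}\right)^{3} = \frac{46656}{343}$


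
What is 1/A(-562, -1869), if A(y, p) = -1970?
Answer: -1/1970 ≈ -0.00050761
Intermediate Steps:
1/A(-562, -1869) = 1/(-1970) = -1/1970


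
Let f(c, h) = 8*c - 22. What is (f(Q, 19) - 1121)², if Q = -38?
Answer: 2093809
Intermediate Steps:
f(c, h) = -22 + 8*c
(f(Q, 19) - 1121)² = ((-22 + 8*(-38)) - 1121)² = ((-22 - 304) - 1121)² = (-326 - 1121)² = (-1447)² = 2093809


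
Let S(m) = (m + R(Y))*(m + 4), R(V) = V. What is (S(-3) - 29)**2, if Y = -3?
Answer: 1225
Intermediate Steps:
S(m) = (-3 + m)*(4 + m) (S(m) = (m - 3)*(m + 4) = (-3 + m)*(4 + m))
(S(-3) - 29)**2 = ((-12 - 3 + (-3)**2) - 29)**2 = ((-12 - 3 + 9) - 29)**2 = (-6 - 29)**2 = (-35)**2 = 1225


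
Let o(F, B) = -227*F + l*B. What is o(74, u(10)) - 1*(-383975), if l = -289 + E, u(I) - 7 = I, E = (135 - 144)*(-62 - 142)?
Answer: 393476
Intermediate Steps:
E = 1836 (E = -9*(-204) = 1836)
u(I) = 7 + I
l = 1547 (l = -289 + 1836 = 1547)
o(F, B) = -227*F + 1547*B
o(74, u(10)) - 1*(-383975) = (-227*74 + 1547*(7 + 10)) - 1*(-383975) = (-16798 + 1547*17) + 383975 = (-16798 + 26299) + 383975 = 9501 + 383975 = 393476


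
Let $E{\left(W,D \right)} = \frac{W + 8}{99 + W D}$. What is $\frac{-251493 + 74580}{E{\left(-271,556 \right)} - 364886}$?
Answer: $\frac{2959892089}{6104826551} \approx 0.48484$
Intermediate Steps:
$E{\left(W,D \right)} = \frac{8 + W}{99 + D W}$
$\frac{-251493 + 74580}{E{\left(-271,556 \right)} - 364886} = \frac{-251493 + 74580}{\frac{8 - 271}{99 + 556 \left(-271\right)} - 364886} = - \frac{176913}{\frac{1}{99 - 150676} \left(-263\right) - 364886} = - \frac{176913}{\frac{1}{-150577} \left(-263\right) - 364886} = - \frac{176913}{\left(- \frac{1}{150577}\right) \left(-263\right) - 364886} = - \frac{176913}{\frac{263}{150577} - 364886} = - \frac{176913}{- \frac{54943438959}{150577}} = \left(-176913\right) \left(- \frac{150577}{54943438959}\right) = \frac{2959892089}{6104826551}$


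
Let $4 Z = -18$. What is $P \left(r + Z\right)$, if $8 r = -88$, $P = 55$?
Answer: $- \frac{1705}{2} \approx -852.5$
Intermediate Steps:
$Z = - \frac{9}{2}$ ($Z = \frac{1}{4} \left(-18\right) = - \frac{9}{2} \approx -4.5$)
$r = -11$ ($r = \frac{1}{8} \left(-88\right) = -11$)
$P \left(r + Z\right) = 55 \left(-11 - \frac{9}{2}\right) = 55 \left(- \frac{31}{2}\right) = - \frac{1705}{2}$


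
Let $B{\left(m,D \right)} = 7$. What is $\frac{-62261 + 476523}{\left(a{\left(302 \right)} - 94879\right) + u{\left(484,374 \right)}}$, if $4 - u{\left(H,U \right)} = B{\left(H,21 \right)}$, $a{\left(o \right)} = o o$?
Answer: $- \frac{207131}{1839} \approx -112.63$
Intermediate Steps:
$a{\left(o \right)} = o^{2}$
$u{\left(H,U \right)} = -3$ ($u{\left(H,U \right)} = 4 - 7 = -3$)
$\frac{-62261 + 476523}{\left(a{\left(302 \right)} - 94879\right) + u{\left(484,374 \right)}} = \frac{-62261 + 476523}{\left(302^{2} - 94879\right) - 3} = \frac{414262}{\left(91204 - 94879\right) - 3} = \frac{414262}{-3675 - 3} = \frac{414262}{-3678} = 414262 \left(- \frac{1}{3678}\right) = - \frac{207131}{1839}$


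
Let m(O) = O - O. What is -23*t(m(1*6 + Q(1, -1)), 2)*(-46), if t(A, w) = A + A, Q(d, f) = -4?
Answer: 0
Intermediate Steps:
m(O) = 0
t(A, w) = 2*A
-23*t(m(1*6 + Q(1, -1)), 2)*(-46) = -46*0*(-46) = -23*0*(-46) = 0*(-46) = 0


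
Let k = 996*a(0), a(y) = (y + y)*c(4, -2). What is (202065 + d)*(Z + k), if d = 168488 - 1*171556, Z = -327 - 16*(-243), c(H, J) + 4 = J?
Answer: 708628317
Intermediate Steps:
c(H, J) = -4 + J
Z = 3561 (Z = -327 + 3888 = 3561)
a(y) = -12*y (a(y) = (y + y)*(-4 - 2) = (2*y)*(-6) = -12*y)
d = -3068 (d = 168488 - 171556 = -3068)
k = 0 (k = 996*(-12*0) = 996*0 = 0)
(202065 + d)*(Z + k) = (202065 - 3068)*(3561 + 0) = 198997*3561 = 708628317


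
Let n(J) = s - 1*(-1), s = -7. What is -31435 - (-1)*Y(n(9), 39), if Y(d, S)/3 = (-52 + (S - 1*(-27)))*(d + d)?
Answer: -31939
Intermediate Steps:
n(J) = -6 (n(J) = -7 - 1*(-1) = -7 + 1 = -6)
Y(d, S) = 6*d*(-25 + S) (Y(d, S) = 3*((-52 + (S - 1*(-27)))*(d + d)) = 3*((-52 + (S + 27))*(2*d)) = 3*((-52 + (27 + S))*(2*d)) = 3*((-25 + S)*(2*d)) = 3*(2*d*(-25 + S)) = 6*d*(-25 + S))
-31435 - (-1)*Y(n(9), 39) = -31435 - (-1)*6*(-6)*(-25 + 39) = -31435 - (-1)*6*(-6)*14 = -31435 - (-1)*(-504) = -31435 - 1*504 = -31435 - 504 = -31939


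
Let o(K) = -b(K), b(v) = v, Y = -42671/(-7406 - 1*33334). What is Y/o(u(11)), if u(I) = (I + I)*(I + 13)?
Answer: -42671/21510720 ≈ -0.0019837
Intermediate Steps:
Y = 42671/40740 (Y = -42671/(-7406 - 33334) = -42671/(-40740) = -42671*(-1/40740) = 42671/40740 ≈ 1.0474)
u(I) = 2*I*(13 + I) (u(I) = (2*I)*(13 + I) = 2*I*(13 + I))
o(K) = -K
Y/o(u(11)) = 42671/(40740*((-2*11*(13 + 11)))) = 42671/(40740*((-2*11*24))) = 42671/(40740*((-1*528))) = (42671/40740)/(-528) = (42671/40740)*(-1/528) = -42671/21510720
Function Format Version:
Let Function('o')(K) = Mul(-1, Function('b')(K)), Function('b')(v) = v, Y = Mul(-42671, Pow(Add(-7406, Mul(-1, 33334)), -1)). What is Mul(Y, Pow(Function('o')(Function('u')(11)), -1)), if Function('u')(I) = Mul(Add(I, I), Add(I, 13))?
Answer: Rational(-42671, 21510720) ≈ -0.0019837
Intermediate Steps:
Y = Rational(42671, 40740) (Y = Mul(-42671, Pow(Add(-7406, -33334), -1)) = Mul(-42671, Pow(-40740, -1)) = Mul(-42671, Rational(-1, 40740)) = Rational(42671, 40740) ≈ 1.0474)
Function('u')(I) = Mul(2, I, Add(13, I)) (Function('u')(I) = Mul(Mul(2, I), Add(13, I)) = Mul(2, I, Add(13, I)))
Function('o')(K) = Mul(-1, K)
Mul(Y, Pow(Function('o')(Function('u')(11)), -1)) = Mul(Rational(42671, 40740), Pow(Mul(-1, Mul(2, 11, Add(13, 11))), -1)) = Mul(Rational(42671, 40740), Pow(Mul(-1, Mul(2, 11, 24)), -1)) = Mul(Rational(42671, 40740), Pow(Mul(-1, 528), -1)) = Mul(Rational(42671, 40740), Pow(-528, -1)) = Mul(Rational(42671, 40740), Rational(-1, 528)) = Rational(-42671, 21510720)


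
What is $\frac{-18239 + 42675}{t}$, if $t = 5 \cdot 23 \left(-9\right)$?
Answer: $- \frac{24436}{1035} \approx -23.61$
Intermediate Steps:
$t = -1035$ ($t = 115 \left(-9\right) = -1035$)
$\frac{-18239 + 42675}{t} = \frac{-18239 + 42675}{-1035} = 24436 \left(- \frac{1}{1035}\right) = - \frac{24436}{1035}$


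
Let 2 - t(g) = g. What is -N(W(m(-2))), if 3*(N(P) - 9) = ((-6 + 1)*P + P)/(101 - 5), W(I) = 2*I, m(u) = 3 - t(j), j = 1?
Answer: -161/18 ≈ -8.9444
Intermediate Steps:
t(g) = 2 - g
m(u) = 2 (m(u) = 3 - (2 - 1*1) = 3 - (2 - 1) = 3 - 1*1 = 3 - 1 = 2)
N(P) = 9 - P/72 (N(P) = 9 + (((-6 + 1)*P + P)/(101 - 5))/3 = 9 + ((-5*P + P)/96)/3 = 9 + (-4*P*(1/96))/3 = 9 + (-P/24)/3 = 9 - P/72)
-N(W(m(-2))) = -(9 - 2/36) = -(9 - 1/72*4) = -(9 - 1/18) = -1*161/18 = -161/18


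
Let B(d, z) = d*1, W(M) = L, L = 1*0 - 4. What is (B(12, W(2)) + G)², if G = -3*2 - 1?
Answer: 25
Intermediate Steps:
L = -4 (L = 0 - 4 = -4)
W(M) = -4
B(d, z) = d
G = -7 (G = -6 - 1 = -7)
(B(12, W(2)) + G)² = (12 - 7)² = 5² = 25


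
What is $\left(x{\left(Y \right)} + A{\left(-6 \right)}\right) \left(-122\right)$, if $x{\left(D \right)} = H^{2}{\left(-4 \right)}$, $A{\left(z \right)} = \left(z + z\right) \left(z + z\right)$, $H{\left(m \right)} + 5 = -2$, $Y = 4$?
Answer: $-23546$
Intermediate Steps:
$H{\left(m \right)} = -7$ ($H{\left(m \right)} = -5 - 2 = -7$)
$A{\left(z \right)} = 4 z^{2}$ ($A{\left(z \right)} = 2 z 2 z = 4 z^{2}$)
$x{\left(D \right)} = 49$ ($x{\left(D \right)} = \left(-7\right)^{2} = 49$)
$\left(x{\left(Y \right)} + A{\left(-6 \right)}\right) \left(-122\right) = \left(49 + 4 \left(-6\right)^{2}\right) \left(-122\right) = \left(49 + 4 \cdot 36\right) \left(-122\right) = \left(49 + 144\right) \left(-122\right) = 193 \left(-122\right) = -23546$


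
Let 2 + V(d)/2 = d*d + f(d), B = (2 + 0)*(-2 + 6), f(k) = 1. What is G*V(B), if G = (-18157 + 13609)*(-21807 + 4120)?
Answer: 10135499976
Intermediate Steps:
B = 8 (B = 2*4 = 8)
G = 80440476 (G = -4548*(-17687) = 80440476)
V(d) = -2 + 2*d**2 (V(d) = -4 + 2*(d*d + 1) = -4 + 2*(d**2 + 1) = -4 + 2*(1 + d**2) = -4 + (2 + 2*d**2) = -2 + 2*d**2)
G*V(B) = 80440476*(-2 + 2*8**2) = 80440476*(-2 + 2*64) = 80440476*(-2 + 128) = 80440476*126 = 10135499976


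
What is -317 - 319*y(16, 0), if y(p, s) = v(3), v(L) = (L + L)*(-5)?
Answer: 9253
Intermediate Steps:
v(L) = -10*L (v(L) = (2*L)*(-5) = -10*L)
y(p, s) = -30 (y(p, s) = -10*3 = -30)
-317 - 319*y(16, 0) = -317 - 319*(-30) = -317 + 9570 = 9253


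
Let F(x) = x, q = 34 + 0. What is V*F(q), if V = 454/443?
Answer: 15436/443 ≈ 34.844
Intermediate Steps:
V = 454/443 (V = 454*(1/443) = 454/443 ≈ 1.0248)
q = 34
V*F(q) = (454/443)*34 = 15436/443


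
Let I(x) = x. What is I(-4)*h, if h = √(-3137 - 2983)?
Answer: -24*I*√170 ≈ -312.92*I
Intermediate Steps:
h = 6*I*√170 (h = √(-6120) = 6*I*√170 ≈ 78.23*I)
I(-4)*h = -24*I*√170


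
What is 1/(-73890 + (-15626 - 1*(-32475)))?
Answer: -1/57041 ≈ -1.7531e-5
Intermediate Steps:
1/(-73890 + (-15626 - 1*(-32475))) = 1/(-73890 + (-15626 + 32475)) = 1/(-73890 + 16849) = 1/(-57041) = -1/57041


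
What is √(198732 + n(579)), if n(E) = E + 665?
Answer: 2*√49994 ≈ 447.19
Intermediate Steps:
n(E) = 665 + E
√(198732 + n(579)) = √(198732 + (665 + 579)) = √(198732 + 1244) = √199976 = 2*√49994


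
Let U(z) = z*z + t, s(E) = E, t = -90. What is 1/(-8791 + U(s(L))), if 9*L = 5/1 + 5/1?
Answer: -81/719261 ≈ -0.00011262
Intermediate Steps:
L = 10/9 (L = (5/1 + 5/1)/9 = (5*1 + 5*1)/9 = (5 + 5)/9 = (⅑)*10 = 10/9 ≈ 1.1111)
U(z) = -90 + z² (U(z) = z*z - 90 = z² - 90 = -90 + z²)
1/(-8791 + U(s(L))) = 1/(-8791 + (-90 + (10/9)²)) = 1/(-8791 + (-90 + 100/81)) = 1/(-8791 - 7190/81) = 1/(-719261/81) = -81/719261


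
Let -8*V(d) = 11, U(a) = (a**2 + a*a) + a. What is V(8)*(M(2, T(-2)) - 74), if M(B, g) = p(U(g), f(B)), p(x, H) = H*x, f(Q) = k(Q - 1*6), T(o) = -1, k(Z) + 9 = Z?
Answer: 957/8 ≈ 119.63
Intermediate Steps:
k(Z) = -9 + Z
U(a) = a + 2*a**2 (U(a) = (a**2 + a**2) + a = 2*a**2 + a = a + 2*a**2)
f(Q) = -15 + Q (f(Q) = -9 + (Q - 1*6) = -9 + (Q - 6) = -9 + (-6 + Q) = -15 + Q)
V(d) = -11/8 (V(d) = -1/8*11 = -11/8)
M(B, g) = g*(1 + 2*g)*(-15 + B) (M(B, g) = (-15 + B)*(g*(1 + 2*g)) = g*(1 + 2*g)*(-15 + B))
V(8)*(M(2, T(-2)) - 74) = -11*(-(1 + 2*(-1))*(-15 + 2) - 74)/8 = -11*(-1*(1 - 2)*(-13) - 74)/8 = -11*(-1*(-1)*(-13) - 74)/8 = -11*(-13 - 74)/8 = -11/8*(-87) = 957/8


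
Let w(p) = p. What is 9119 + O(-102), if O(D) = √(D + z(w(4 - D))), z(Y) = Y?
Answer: 9121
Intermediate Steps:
O(D) = 2 (O(D) = √(D + (4 - D)) = √4 = 2)
9119 + O(-102) = 9119 + 2 = 9121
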